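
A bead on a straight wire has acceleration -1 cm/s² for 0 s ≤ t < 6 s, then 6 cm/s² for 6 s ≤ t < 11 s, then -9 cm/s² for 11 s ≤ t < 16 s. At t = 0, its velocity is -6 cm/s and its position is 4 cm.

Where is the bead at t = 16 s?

On each constant-a segment, Δv = aΔt and Δx = v₀Δt + ½aΔt²; chain segment to segment.
0–6 s: v starts -6 cm/s; Δx = -6·6 + ½·-1·6² = -54 cm; v ends -12 cm/s.
6–11 s: v starts -12 cm/s; Δx = -12·5 + ½·6·5² = 15 cm; v ends 18 cm/s.
11–16 s: v starts 18 cm/s; Δx = 18·5 + ½·-9·5² = -22.5 cm; v ends -27 cm/s.
x(16) = 4 + Σ Δx = -57.5 cm.

-57.5 cm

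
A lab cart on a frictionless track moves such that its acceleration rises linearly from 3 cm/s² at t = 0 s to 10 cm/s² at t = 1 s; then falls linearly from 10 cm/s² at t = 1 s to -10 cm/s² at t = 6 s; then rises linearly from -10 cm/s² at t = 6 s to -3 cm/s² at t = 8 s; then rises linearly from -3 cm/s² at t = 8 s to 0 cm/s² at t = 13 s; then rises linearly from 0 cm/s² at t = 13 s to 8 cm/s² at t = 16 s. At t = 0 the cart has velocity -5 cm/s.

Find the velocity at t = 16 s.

-7 cm/s

Δv equals the area under the a-t graph; then v = v₀ + Δv.
0–1 s: ½(3 + 10)(1) = 6.5 cm/s
1–6 s: ½(10 + -10)(5) = 0 cm/s
6–8 s: ½(-10 + -3)(2) = -13 cm/s
8–13 s: ½(-3 + 0)(5) = -7.5 cm/s
13–16 s: ½(0 + 8)(3) = 12 cm/s
Δv = -2 cm/s, so v(16) = -5 + (-2) = -7 cm/s.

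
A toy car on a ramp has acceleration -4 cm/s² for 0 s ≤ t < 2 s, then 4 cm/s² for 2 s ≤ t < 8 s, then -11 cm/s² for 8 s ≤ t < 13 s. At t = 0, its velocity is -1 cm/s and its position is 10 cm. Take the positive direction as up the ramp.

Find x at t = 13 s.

-44.5 cm

On each constant-a segment, Δv = aΔt and Δx = v₀Δt + ½aΔt²; chain segment to segment.
0–2 s: v starts -1 cm/s; Δx = -1·2 + ½·-4·2² = -10 cm; v ends -9 cm/s.
2–8 s: v starts -9 cm/s; Δx = -9·6 + ½·4·6² = 18 cm; v ends 15 cm/s.
8–13 s: v starts 15 cm/s; Δx = 15·5 + ½·-11·5² = -62.5 cm; v ends -40 cm/s.
x(13) = 10 + Σ Δx = -44.5 cm.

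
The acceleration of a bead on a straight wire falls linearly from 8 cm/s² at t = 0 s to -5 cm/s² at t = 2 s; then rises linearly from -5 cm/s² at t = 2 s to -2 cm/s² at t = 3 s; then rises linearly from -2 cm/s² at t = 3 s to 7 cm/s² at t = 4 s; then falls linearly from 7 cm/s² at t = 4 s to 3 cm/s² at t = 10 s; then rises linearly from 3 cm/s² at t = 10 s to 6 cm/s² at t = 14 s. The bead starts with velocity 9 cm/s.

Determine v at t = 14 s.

59 cm/s

Δv equals the area under the a-t graph; then v = v₀ + Δv.
0–2 s: ½(8 + -5)(2) = 3 cm/s
2–3 s: ½(-5 + -2)(1) = -3.5 cm/s
3–4 s: ½(-2 + 7)(1) = 2.5 cm/s
4–10 s: ½(7 + 3)(6) = 30 cm/s
10–14 s: ½(3 + 6)(4) = 18 cm/s
Δv = 50 cm/s, so v(14) = 9 + (50) = 59 cm/s.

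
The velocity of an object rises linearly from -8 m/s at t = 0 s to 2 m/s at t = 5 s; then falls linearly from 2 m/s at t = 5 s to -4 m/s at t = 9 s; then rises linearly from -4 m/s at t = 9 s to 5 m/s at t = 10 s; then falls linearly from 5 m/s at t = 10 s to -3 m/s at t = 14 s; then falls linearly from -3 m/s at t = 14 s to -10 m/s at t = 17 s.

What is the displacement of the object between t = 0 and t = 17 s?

Displacement is the signed area under the v-t curve.
0–5 s: ½(-8 + 2)(5) = -15 m
5–9 s: ½(2 + -4)(4) = -4 m
9–10 s: ½(-4 + 5)(1) = 0.5 m
10–14 s: ½(5 + -3)(4) = 4 m
14–17 s: ½(-3 + -10)(3) = -19.5 m
Net displacement = -34 m

-34 m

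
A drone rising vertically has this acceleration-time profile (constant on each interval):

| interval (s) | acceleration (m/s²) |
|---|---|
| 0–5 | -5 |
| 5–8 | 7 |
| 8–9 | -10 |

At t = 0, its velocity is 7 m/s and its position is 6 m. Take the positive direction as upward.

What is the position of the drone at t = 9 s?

-46 m

On each constant-a segment, Δv = aΔt and Δx = v₀Δt + ½aΔt²; chain segment to segment.
0–5 s: v starts 7 m/s; Δx = 7·5 + ½·-5·5² = -27.5 m; v ends -18 m/s.
5–8 s: v starts -18 m/s; Δx = -18·3 + ½·7·3² = -22.5 m; v ends 3 m/s.
8–9 s: v starts 3 m/s; Δx = 3·1 + ½·-10·1² = -2 m; v ends -7 m/s.
x(9) = 6 + Σ Δx = -46 m.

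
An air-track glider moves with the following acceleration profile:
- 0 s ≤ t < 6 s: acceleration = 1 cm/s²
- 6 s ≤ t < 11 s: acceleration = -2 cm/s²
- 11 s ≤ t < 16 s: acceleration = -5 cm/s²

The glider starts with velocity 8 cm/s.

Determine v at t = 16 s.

Δv equals the area under the a-t graph; then v = v₀ + Δv.
0–6 s: 1 × 6 = 6 cm/s
6–11 s: -2 × 5 = -10 cm/s
11–16 s: -5 × 5 = -25 cm/s
Δv = -29 cm/s, so v(16) = 8 + (-29) = -21 cm/s.

-21 cm/s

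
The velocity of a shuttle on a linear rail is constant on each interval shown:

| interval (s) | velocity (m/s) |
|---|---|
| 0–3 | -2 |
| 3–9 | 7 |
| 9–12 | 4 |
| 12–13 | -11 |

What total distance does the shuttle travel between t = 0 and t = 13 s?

Total distance travelled is ∫|v| dt — sum the magnitudes of each area piece.
0–3 s: |-2| × 3 = 6 m
3–9 s: |7| × 6 = 42 m
9–12 s: |4| × 3 = 12 m
12–13 s: |-11| × 1 = 11 m
Total distance = 71 m

71 m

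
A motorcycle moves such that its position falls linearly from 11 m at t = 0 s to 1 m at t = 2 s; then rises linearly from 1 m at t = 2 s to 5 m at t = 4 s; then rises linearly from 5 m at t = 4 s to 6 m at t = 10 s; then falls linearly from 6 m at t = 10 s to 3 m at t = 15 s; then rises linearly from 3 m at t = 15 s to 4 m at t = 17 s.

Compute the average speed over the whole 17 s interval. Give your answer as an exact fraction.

Average speed = (total path length)/(elapsed time); on a piecewise-linear x-t graph the path length is Σ|Δx|.
0–2 s: |Δx| = |1 − 11| = 10 m
2–4 s: |Δx| = |5 − 1| = 4 m
4–10 s: |Δx| = |6 − 5| = 1 m
10–15 s: |Δx| = |3 − 6| = 3 m
15–17 s: |Δx| = |4 − 3| = 1 m
Total path = 19 m; average speed = 19/17 = 19/17 m/s.

19/17 m/s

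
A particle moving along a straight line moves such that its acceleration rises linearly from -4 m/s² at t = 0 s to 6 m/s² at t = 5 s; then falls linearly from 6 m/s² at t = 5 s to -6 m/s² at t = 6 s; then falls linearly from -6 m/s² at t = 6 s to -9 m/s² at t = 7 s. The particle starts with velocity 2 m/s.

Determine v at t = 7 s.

Δv equals the area under the a-t graph; then v = v₀ + Δv.
0–5 s: ½(-4 + 6)(5) = 5 m/s
5–6 s: ½(6 + -6)(1) = 0 m/s
6–7 s: ½(-6 + -9)(1) = -7.5 m/s
Δv = -2.5 m/s, so v(7) = 2 + (-2.5) = -0.5 m/s.

-0.5 m/s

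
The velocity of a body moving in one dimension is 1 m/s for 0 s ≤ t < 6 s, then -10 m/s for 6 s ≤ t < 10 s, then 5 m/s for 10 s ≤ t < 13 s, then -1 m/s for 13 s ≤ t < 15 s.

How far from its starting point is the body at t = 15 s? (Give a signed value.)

Net displacement equals the area under the velocity-time graph (areas below the axis count negative).
0–6 s: 1 × 6 = 6 m
6–10 s: -10 × 4 = -40 m
10–13 s: 5 × 3 = 15 m
13–15 s: -1 × 2 = -2 m
Net displacement = -21 m

-21 m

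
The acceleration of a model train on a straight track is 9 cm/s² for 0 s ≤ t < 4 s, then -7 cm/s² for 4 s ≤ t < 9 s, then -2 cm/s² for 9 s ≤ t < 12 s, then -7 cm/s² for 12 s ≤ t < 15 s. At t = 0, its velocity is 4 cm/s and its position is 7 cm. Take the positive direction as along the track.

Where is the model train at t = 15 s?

On each constant-a segment, Δv = aΔt and Δx = v₀Δt + ½aΔt²; chain segment to segment.
0–4 s: v starts 4 cm/s; Δx = 4·4 + ½·9·4² = 88 cm; v ends 40 cm/s.
4–9 s: v starts 40 cm/s; Δx = 40·5 + ½·-7·5² = 112.5 cm; v ends 5 cm/s.
9–12 s: v starts 5 cm/s; Δx = 5·3 + ½·-2·3² = 6 cm; v ends -1 cm/s.
12–15 s: v starts -1 cm/s; Δx = -1·3 + ½·-7·3² = -34.5 cm; v ends -22 cm/s.
x(15) = 7 + Σ Δx = 179 cm.

179 cm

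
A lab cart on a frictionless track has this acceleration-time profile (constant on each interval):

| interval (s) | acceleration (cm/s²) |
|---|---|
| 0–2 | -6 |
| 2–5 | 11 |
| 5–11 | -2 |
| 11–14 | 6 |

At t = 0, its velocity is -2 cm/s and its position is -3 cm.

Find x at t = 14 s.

114.5 cm

On each constant-a segment, Δv = aΔt and Δx = v₀Δt + ½aΔt²; chain segment to segment.
0–2 s: v starts -2 cm/s; Δx = -2·2 + ½·-6·2² = -16 cm; v ends -14 cm/s.
2–5 s: v starts -14 cm/s; Δx = -14·3 + ½·11·3² = 7.5 cm; v ends 19 cm/s.
5–11 s: v starts 19 cm/s; Δx = 19·6 + ½·-2·6² = 78 cm; v ends 7 cm/s.
11–14 s: v starts 7 cm/s; Δx = 7·3 + ½·6·3² = 48 cm; v ends 25 cm/s.
x(14) = -3 + Σ Δx = 114.5 cm.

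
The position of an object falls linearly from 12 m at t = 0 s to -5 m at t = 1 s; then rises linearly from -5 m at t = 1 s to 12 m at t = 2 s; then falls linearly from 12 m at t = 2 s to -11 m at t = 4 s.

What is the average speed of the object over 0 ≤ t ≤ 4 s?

14.25 m/s

Average speed = (total path length)/(elapsed time); on a piecewise-linear x-t graph the path length is Σ|Δx|.
0–1 s: |Δx| = |-5 − 12| = 17 m
1–2 s: |Δx| = |12 − -5| = 17 m
2–4 s: |Δx| = |-11 − 12| = 23 m
Total path = 57 m; average speed = 57/4 = 14.25 m/s.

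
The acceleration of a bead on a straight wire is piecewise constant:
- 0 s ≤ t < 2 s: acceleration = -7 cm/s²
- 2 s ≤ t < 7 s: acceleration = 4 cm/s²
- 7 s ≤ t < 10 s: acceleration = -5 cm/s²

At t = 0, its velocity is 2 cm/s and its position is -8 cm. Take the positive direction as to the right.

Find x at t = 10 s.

-26.5 cm

On each constant-a segment, Δv = aΔt and Δx = v₀Δt + ½aΔt²; chain segment to segment.
0–2 s: v starts 2 cm/s; Δx = 2·2 + ½·-7·2² = -10 cm; v ends -12 cm/s.
2–7 s: v starts -12 cm/s; Δx = -12·5 + ½·4·5² = -10 cm; v ends 8 cm/s.
7–10 s: v starts 8 cm/s; Δx = 8·3 + ½·-5·3² = 1.5 cm; v ends -7 cm/s.
x(10) = -8 + Σ Δx = -26.5 cm.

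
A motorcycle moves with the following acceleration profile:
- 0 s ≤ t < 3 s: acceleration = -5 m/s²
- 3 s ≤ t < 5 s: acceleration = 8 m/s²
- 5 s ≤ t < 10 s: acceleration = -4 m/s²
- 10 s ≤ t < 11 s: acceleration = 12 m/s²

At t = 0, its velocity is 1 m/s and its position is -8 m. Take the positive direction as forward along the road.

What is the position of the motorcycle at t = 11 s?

-91.5 m

On each constant-a segment, Δv = aΔt and Δx = v₀Δt + ½aΔt²; chain segment to segment.
0–3 s: v starts 1 m/s; Δx = 1·3 + ½·-5·3² = -19.5 m; v ends -14 m/s.
3–5 s: v starts -14 m/s; Δx = -14·2 + ½·8·2² = -12 m; v ends 2 m/s.
5–10 s: v starts 2 m/s; Δx = 2·5 + ½·-4·5² = -40 m; v ends -18 m/s.
10–11 s: v starts -18 m/s; Δx = -18·1 + ½·12·1² = -12 m; v ends -6 m/s.
x(11) = -8 + Σ Δx = -91.5 m.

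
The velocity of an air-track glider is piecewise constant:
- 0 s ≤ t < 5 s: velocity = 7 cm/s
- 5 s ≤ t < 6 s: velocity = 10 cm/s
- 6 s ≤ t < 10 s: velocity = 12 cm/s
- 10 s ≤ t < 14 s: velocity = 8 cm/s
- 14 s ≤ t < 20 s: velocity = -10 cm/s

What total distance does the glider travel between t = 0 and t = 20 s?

Total distance travelled is ∫|v| dt — sum the magnitudes of each area piece.
0–5 s: |7| × 5 = 35 cm
5–6 s: |10| × 1 = 10 cm
6–10 s: |12| × 4 = 48 cm
10–14 s: |8| × 4 = 32 cm
14–20 s: |-10| × 6 = 60 cm
Total distance = 185 cm

185 cm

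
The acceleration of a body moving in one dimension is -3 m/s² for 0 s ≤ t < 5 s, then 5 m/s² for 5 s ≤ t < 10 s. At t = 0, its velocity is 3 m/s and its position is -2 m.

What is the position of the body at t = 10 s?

On each constant-a segment, Δv = aΔt and Δx = v₀Δt + ½aΔt²; chain segment to segment.
0–5 s: v starts 3 m/s; Δx = 3·5 + ½·-3·5² = -22.5 m; v ends -12 m/s.
5–10 s: v starts -12 m/s; Δx = -12·5 + ½·5·5² = 2.5 m; v ends 13 m/s.
x(10) = -2 + Σ Δx = -22 m.

-22 m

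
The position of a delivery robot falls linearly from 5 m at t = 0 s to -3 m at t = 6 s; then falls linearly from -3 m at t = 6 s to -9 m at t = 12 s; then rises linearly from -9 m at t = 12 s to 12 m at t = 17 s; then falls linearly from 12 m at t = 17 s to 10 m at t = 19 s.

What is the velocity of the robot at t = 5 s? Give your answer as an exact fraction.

Velocity is the slope of the x-t graph on 0–6 s: (-3 − 5)/(6 − 0) = -4/3 m/s.

-4/3 m/s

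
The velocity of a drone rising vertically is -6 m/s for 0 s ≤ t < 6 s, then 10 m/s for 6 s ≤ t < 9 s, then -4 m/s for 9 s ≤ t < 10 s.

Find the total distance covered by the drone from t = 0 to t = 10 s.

70 m

Total distance travelled is ∫|v| dt — sum the magnitudes of each area piece.
0–6 s: |-6| × 6 = 36 m
6–9 s: |10| × 3 = 30 m
9–10 s: |-4| × 1 = 4 m
Total distance = 70 m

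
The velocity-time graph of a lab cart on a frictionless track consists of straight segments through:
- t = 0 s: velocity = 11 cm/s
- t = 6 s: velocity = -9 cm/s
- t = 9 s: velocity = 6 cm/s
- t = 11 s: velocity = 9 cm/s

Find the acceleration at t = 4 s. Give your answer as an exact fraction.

Acceleration is the slope of the v-t graph on 0–6 s: (-9 − 11)/(6 − 0) = -10/3 cm/s².

-10/3 cm/s²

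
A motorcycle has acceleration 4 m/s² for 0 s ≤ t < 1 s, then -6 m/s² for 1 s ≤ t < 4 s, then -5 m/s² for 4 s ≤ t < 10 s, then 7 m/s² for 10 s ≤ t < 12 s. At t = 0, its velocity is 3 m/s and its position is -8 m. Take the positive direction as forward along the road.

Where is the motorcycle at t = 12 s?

On each constant-a segment, Δv = aΔt and Δx = v₀Δt + ½aΔt²; chain segment to segment.
0–1 s: v starts 3 m/s; Δx = 3·1 + ½·4·1² = 5 m; v ends 7 m/s.
1–4 s: v starts 7 m/s; Δx = 7·3 + ½·-6·3² = -6 m; v ends -11 m/s.
4–10 s: v starts -11 m/s; Δx = -11·6 + ½·-5·6² = -156 m; v ends -41 m/s.
10–12 s: v starts -41 m/s; Δx = -41·2 + ½·7·2² = -68 m; v ends -27 m/s.
x(12) = -8 + Σ Δx = -233 m.

-233 m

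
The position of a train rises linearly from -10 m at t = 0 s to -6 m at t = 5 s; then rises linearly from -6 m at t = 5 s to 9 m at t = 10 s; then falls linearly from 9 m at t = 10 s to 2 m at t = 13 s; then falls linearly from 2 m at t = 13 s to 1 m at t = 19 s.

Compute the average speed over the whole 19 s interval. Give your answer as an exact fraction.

27/19 m/s

Average speed = (total path length)/(elapsed time); on a piecewise-linear x-t graph the path length is Σ|Δx|.
0–5 s: |Δx| = |-6 − -10| = 4 m
5–10 s: |Δx| = |9 − -6| = 15 m
10–13 s: |Δx| = |2 − 9| = 7 m
13–19 s: |Δx| = |1 − 2| = 1 m
Total path = 27 m; average speed = 27/19 = 27/19 m/s.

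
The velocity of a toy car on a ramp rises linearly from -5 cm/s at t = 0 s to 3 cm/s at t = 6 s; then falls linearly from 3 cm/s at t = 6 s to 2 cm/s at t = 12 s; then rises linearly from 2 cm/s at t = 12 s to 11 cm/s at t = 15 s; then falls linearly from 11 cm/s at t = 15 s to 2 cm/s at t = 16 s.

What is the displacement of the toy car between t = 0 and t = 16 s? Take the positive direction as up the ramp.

35 cm

Displacement is the signed area under the v-t curve.
0–6 s: ½(-5 + 3)(6) = -6 cm
6–12 s: ½(3 + 2)(6) = 15 cm
12–15 s: ½(2 + 11)(3) = 19.5 cm
15–16 s: ½(11 + 2)(1) = 6.5 cm
Net displacement = 35 cm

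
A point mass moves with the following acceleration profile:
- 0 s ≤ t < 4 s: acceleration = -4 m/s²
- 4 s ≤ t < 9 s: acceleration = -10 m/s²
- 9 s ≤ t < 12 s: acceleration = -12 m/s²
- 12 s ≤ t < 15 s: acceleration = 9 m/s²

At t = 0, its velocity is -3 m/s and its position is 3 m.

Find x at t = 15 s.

-796.5 m

On each constant-a segment, Δv = aΔt and Δx = v₀Δt + ½aΔt²; chain segment to segment.
0–4 s: v starts -3 m/s; Δx = -3·4 + ½·-4·4² = -44 m; v ends -19 m/s.
4–9 s: v starts -19 m/s; Δx = -19·5 + ½·-10·5² = -220 m; v ends -69 m/s.
9–12 s: v starts -69 m/s; Δx = -69·3 + ½·-12·3² = -261 m; v ends -105 m/s.
12–15 s: v starts -105 m/s; Δx = -105·3 + ½·9·3² = -274.5 m; v ends -78 m/s.
x(15) = 3 + Σ Δx = -796.5 m.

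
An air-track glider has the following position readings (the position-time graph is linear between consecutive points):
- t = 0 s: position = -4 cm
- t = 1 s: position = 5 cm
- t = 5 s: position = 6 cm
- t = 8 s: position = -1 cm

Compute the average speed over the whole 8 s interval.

Average speed = (total path length)/(elapsed time); on a piecewise-linear x-t graph the path length is Σ|Δx|.
0–1 s: |Δx| = |5 − -4| = 9 cm
1–5 s: |Δx| = |6 − 5| = 1 cm
5–8 s: |Δx| = |-1 − 6| = 7 cm
Total path = 17 cm; average speed = 17/8 = 2.125 cm/s.

2.125 cm/s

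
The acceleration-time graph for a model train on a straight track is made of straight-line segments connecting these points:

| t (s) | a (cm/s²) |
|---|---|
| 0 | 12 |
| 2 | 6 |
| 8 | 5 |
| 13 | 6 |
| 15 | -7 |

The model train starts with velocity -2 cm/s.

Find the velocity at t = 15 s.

Δv equals the area under the a-t graph; then v = v₀ + Δv.
0–2 s: ½(12 + 6)(2) = 18 cm/s
2–8 s: ½(6 + 5)(6) = 33 cm/s
8–13 s: ½(5 + 6)(5) = 27.5 cm/s
13–15 s: ½(6 + -7)(2) = -1 cm/s
Δv = 77.5 cm/s, so v(15) = -2 + (77.5) = 75.5 cm/s.

75.5 cm/s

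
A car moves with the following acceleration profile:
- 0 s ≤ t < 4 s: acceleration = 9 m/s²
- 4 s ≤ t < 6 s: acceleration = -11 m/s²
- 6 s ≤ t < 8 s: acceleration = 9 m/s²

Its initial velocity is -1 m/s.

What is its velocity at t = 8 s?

Δv equals the area under the a-t graph; then v = v₀ + Δv.
0–4 s: 9 × 4 = 36 m/s
4–6 s: -11 × 2 = -22 m/s
6–8 s: 9 × 2 = 18 m/s
Δv = 32 m/s, so v(8) = -1 + (32) = 31 m/s.

31 m/s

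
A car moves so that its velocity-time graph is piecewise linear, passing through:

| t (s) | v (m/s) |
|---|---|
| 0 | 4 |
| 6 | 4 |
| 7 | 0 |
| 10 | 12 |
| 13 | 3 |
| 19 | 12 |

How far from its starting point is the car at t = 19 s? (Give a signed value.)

111.5 m

Net displacement equals the area under the velocity-time graph (areas below the axis count negative).
0–6 s: 4 × 6 = 24 m
6–7 s: ½(4 + 0)(1) = 2 m
7–10 s: ½(0 + 12)(3) = 18 m
10–13 s: ½(12 + 3)(3) = 22.5 m
13–19 s: ½(3 + 12)(6) = 45 m
Net displacement = 111.5 m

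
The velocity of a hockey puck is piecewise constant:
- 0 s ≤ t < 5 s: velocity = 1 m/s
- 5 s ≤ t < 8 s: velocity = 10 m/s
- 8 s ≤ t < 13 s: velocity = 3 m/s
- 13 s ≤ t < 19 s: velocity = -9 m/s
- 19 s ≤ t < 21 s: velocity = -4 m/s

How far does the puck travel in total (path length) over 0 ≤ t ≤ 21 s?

112 m

Distance (not displacement) is the total path length: add the absolute areas under v-t.
0–5 s: |1| × 5 = 5 m
5–8 s: |10| × 3 = 30 m
8–13 s: |3| × 5 = 15 m
13–19 s: |-9| × 6 = 54 m
19–21 s: |-4| × 2 = 8 m
Total distance = 112 m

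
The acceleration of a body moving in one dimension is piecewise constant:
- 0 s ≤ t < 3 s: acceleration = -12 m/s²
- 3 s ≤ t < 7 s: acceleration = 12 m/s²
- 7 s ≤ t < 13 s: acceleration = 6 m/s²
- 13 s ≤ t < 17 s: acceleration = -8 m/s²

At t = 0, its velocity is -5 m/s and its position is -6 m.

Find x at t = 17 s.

On each constant-a segment, Δv = aΔt and Δx = v₀Δt + ½aΔt²; chain segment to segment.
0–3 s: v starts -5 m/s; Δx = -5·3 + ½·-12·3² = -69 m; v ends -41 m/s.
3–7 s: v starts -41 m/s; Δx = -41·4 + ½·12·4² = -68 m; v ends 7 m/s.
7–13 s: v starts 7 m/s; Δx = 7·6 + ½·6·6² = 150 m; v ends 43 m/s.
13–17 s: v starts 43 m/s; Δx = 43·4 + ½·-8·4² = 108 m; v ends 11 m/s.
x(17) = -6 + Σ Δx = 115 m.

115 m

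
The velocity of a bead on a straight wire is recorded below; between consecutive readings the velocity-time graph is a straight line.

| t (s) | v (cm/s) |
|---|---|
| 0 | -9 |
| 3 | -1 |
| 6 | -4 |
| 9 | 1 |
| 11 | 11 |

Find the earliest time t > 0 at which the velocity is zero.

v changes sign on 6–9 s (from -4 to 1); the graph is linear there, so v = 0 at t = 6 + (4)·(9 − 6)/(1 − -4) = 8.4 s.

t = 8.4 s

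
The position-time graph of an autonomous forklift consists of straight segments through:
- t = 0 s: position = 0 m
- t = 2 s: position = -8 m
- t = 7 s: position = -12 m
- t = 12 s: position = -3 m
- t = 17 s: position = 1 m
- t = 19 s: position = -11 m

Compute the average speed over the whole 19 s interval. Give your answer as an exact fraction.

Average speed = (total path length)/(elapsed time); on a piecewise-linear x-t graph the path length is Σ|Δx|.
0–2 s: |Δx| = |-8 − 0| = 8 m
2–7 s: |Δx| = |-12 − -8| = 4 m
7–12 s: |Δx| = |-3 − -12| = 9 m
12–17 s: |Δx| = |1 − -3| = 4 m
17–19 s: |Δx| = |-11 − 1| = 12 m
Total path = 37 m; average speed = 37/19 = 37/19 m/s.

37/19 m/s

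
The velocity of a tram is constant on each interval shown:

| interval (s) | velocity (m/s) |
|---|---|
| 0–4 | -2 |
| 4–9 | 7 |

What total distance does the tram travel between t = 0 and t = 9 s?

43 m

Total distance travelled is ∫|v| dt — sum the magnitudes of each area piece.
0–4 s: |-2| × 4 = 8 m
4–9 s: |7| × 5 = 35 m
Total distance = 43 m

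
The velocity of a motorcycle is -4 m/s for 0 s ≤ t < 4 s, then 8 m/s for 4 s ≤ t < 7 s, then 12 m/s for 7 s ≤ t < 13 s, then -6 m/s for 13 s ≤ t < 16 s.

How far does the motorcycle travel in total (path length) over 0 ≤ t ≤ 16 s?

Total distance travelled is ∫|v| dt — sum the magnitudes of each area piece.
0–4 s: |-4| × 4 = 16 m
4–7 s: |8| × 3 = 24 m
7–13 s: |12| × 6 = 72 m
13–16 s: |-6| × 3 = 18 m
Total distance = 130 m

130 m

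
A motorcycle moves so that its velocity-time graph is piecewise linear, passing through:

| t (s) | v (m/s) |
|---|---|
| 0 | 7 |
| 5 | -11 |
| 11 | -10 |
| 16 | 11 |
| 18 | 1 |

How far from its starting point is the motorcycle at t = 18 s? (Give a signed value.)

-58.5 m

Displacement is the signed area under the v-t curve.
0–5 s: ½(7 + -11)(5) = -10 m
5–11 s: ½(-11 + -10)(6) = -63 m
11–16 s: ½(-10 + 11)(5) = 2.5 m
16–18 s: ½(11 + 1)(2) = 12 m
Net displacement = -58.5 m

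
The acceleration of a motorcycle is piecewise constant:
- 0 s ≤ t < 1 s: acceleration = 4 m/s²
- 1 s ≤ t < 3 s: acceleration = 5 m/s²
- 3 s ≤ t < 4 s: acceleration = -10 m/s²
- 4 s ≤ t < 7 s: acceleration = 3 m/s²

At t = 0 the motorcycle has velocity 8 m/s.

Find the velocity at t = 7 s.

21 m/s

Δv equals the area under the a-t graph; then v = v₀ + Δv.
0–1 s: 4 × 1 = 4 m/s
1–3 s: 5 × 2 = 10 m/s
3–4 s: -10 × 1 = -10 m/s
4–7 s: 3 × 3 = 9 m/s
Δv = 13 m/s, so v(7) = 8 + (13) = 21 m/s.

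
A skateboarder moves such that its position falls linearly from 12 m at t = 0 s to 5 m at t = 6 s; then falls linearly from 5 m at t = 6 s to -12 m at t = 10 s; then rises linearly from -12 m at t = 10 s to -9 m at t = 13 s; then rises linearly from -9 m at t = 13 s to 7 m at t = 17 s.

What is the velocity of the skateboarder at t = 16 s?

4 m/s

Velocity is the slope of the x-t graph on 13–17 s: (7 − -9)/(17 − 13) = 4 m/s.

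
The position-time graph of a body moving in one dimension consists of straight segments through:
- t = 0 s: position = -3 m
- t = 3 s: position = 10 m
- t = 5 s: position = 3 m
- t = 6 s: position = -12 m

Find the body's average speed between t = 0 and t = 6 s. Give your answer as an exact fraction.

35/6 m/s

Average speed = (total path length)/(elapsed time); on a piecewise-linear x-t graph the path length is Σ|Δx|.
0–3 s: |Δx| = |10 − -3| = 13 m
3–5 s: |Δx| = |3 − 10| = 7 m
5–6 s: |Δx| = |-12 − 3| = 15 m
Total path = 35 m; average speed = 35/6 = 35/6 m/s.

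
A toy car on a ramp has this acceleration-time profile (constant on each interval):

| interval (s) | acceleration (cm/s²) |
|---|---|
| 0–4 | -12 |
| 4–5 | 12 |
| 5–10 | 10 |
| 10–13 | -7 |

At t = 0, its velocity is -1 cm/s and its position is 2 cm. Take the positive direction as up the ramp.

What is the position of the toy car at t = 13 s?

-193.5 cm

On each constant-a segment, Δv = aΔt and Δx = v₀Δt + ½aΔt²; chain segment to segment.
0–4 s: v starts -1 cm/s; Δx = -1·4 + ½·-12·4² = -100 cm; v ends -49 cm/s.
4–5 s: v starts -49 cm/s; Δx = -49·1 + ½·12·1² = -43 cm; v ends -37 cm/s.
5–10 s: v starts -37 cm/s; Δx = -37·5 + ½·10·5² = -60 cm; v ends 13 cm/s.
10–13 s: v starts 13 cm/s; Δx = 13·3 + ½·-7·3² = 7.5 cm; v ends -8 cm/s.
x(13) = 2 + Σ Δx = -193.5 cm.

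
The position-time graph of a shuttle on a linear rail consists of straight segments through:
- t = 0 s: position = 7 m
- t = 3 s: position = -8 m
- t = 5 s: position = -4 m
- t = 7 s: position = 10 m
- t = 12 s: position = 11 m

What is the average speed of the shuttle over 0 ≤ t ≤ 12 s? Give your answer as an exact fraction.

17/6 m/s

Average speed = (total path length)/(elapsed time); on a piecewise-linear x-t graph the path length is Σ|Δx|.
0–3 s: |Δx| = |-8 − 7| = 15 m
3–5 s: |Δx| = |-4 − -8| = 4 m
5–7 s: |Δx| = |10 − -4| = 14 m
7–12 s: |Δx| = |11 − 10| = 1 m
Total path = 34 m; average speed = 34/12 = 17/6 m/s.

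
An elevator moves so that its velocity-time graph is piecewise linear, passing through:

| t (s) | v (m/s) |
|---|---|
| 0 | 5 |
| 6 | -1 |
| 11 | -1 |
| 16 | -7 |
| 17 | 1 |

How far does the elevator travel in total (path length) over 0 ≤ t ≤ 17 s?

Total distance travelled is ∫|v| dt — sum the magnitudes of each area piece.
0–6 s: v = 0 at t = 5 s; triangle areas 12.5 + 0.5 = 13 m
6–11 s: |-1| × 5 = 5 m
11–16 s: |½(-1 + -7)(5)| = 20 m
16–17 s: v = 0 at t = 16.875 s; triangle areas 3.0625 + 0.0625 = 3.125 m
Total distance = 41.125 m

41.125 m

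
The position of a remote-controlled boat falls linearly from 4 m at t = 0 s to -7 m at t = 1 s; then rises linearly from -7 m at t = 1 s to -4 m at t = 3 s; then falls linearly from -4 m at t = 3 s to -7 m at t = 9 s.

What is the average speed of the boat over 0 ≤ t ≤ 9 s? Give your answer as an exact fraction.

Average speed = (total path length)/(elapsed time); on a piecewise-linear x-t graph the path length is Σ|Δx|.
0–1 s: |Δx| = |-7 − 4| = 11 m
1–3 s: |Δx| = |-4 − -7| = 3 m
3–9 s: |Δx| = |-7 − -4| = 3 m
Total path = 17 m; average speed = 17/9 = 17/9 m/s.

17/9 m/s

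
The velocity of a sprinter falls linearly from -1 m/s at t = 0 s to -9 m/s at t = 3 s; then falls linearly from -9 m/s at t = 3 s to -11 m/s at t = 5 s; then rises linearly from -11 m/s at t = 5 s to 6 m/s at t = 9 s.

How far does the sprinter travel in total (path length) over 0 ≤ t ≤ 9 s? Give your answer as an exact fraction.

909/17 m

Distance (not displacement) is the total path length: add the absolute areas under v-t.
0–3 s: |½(-1 + -9)(3)| = 15 m
3–5 s: |½(-9 + -11)(2)| = 20 m
5–9 s: v = 0 at t = 129/17 s; triangle areas 242/17 + 72/17 = 314/17 m
Total distance = 909/17 m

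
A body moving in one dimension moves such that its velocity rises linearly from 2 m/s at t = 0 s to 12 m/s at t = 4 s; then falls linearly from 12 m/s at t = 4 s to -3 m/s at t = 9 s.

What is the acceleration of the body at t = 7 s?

Acceleration is the slope of the v-t graph on 4–9 s: (-3 − 12)/(9 − 4) = -3 m/s².

-3 m/s²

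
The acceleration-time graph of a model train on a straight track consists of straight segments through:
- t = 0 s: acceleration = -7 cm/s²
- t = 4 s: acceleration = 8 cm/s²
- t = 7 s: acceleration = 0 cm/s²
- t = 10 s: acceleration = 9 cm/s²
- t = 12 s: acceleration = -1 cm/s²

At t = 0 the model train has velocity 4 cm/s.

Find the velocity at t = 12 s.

39.5 cm/s

Δv equals the area under the a-t graph; then v = v₀ + Δv.
0–4 s: ½(-7 + 8)(4) = 2 cm/s
4–7 s: ½(8 + 0)(3) = 12 cm/s
7–10 s: ½(0 + 9)(3) = 13.5 cm/s
10–12 s: ½(9 + -1)(2) = 8 cm/s
Δv = 35.5 cm/s, so v(12) = 4 + (35.5) = 39.5 cm/s.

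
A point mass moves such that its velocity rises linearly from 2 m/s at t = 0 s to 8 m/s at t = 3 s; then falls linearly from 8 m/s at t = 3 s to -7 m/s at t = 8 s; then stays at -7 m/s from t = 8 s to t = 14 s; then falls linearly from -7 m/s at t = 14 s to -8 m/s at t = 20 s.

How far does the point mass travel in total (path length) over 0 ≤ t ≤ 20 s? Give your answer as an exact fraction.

725/6 m

Distance (not displacement) is the total path length: add the absolute areas under v-t.
0–3 s: |½(2 + 8)(3)| = 15 m
3–8 s: v = 0 at t = 17/3 s; triangle areas 32/3 + 49/6 = 113/6 m
8–14 s: |-7| × 6 = 42 m
14–20 s: |½(-7 + -8)(6)| = 45 m
Total distance = 725/6 m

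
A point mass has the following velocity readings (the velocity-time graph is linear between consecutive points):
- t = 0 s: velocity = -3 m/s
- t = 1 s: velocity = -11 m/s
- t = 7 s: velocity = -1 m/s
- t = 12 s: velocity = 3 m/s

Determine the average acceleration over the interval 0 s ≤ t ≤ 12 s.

Average acceleration = Δv/Δt = (3 − -3)/(12 − 0) = 0.5 m/s².

0.5 m/s²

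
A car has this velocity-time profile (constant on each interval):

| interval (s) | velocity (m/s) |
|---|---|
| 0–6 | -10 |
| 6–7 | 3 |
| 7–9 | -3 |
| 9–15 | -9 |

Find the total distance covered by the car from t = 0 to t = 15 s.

123 m

Total distance travelled is ∫|v| dt — sum the magnitudes of each area piece.
0–6 s: |-10| × 6 = 60 m
6–7 s: |3| × 1 = 3 m
7–9 s: |-3| × 2 = 6 m
9–15 s: |-9| × 6 = 54 m
Total distance = 123 m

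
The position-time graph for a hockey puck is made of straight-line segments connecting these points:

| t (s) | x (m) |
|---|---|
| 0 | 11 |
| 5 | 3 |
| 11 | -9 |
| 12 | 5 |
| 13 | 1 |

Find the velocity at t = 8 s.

Velocity is the slope of the x-t graph on 5–11 s: (-9 − 3)/(11 − 5) = -2 m/s.

-2 m/s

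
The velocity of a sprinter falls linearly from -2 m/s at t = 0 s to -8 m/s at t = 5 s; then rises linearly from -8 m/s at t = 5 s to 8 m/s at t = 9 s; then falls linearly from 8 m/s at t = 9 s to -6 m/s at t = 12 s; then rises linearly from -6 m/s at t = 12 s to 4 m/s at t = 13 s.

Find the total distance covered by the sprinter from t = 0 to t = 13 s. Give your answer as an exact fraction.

1901/35 m

Total distance travelled is ∫|v| dt — sum the magnitudes of each area piece.
0–5 s: |½(-2 + -8)(5)| = 25 m
5–9 s: v = 0 at t = 7 s; triangle areas 8 + 8 = 16 m
9–12 s: v = 0 at t = 75/7 s; triangle areas 48/7 + 27/7 = 75/7 m
12–13 s: v = 0 at t = 12.6 s; triangle areas 1.8 + 0.8 = 2.6 m
Total distance = 1901/35 m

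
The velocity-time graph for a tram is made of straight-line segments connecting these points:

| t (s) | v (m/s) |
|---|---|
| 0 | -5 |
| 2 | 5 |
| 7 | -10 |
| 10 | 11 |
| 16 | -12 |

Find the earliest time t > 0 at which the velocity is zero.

t = 1 s

v changes sign on 0–2 s (from -5 to 5); the graph is linear there, so v = 0 at t = 0 + (5)·(2 − 0)/(5 − -5) = 1 s.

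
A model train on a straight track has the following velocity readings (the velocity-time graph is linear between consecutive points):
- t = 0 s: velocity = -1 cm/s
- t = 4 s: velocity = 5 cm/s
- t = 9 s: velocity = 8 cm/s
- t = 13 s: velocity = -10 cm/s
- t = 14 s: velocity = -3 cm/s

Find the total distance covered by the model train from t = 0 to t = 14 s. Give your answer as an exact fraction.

Total distance travelled is ∫|v| dt — sum the magnitudes of each area piece.
0–4 s: v = 0 at t = 2/3 s; triangle areas 1/3 + 25/3 = 26/3 cm
4–9 s: |½(5 + 8)(5)| = 32.5 cm
9–13 s: v = 0 at t = 97/9 s; triangle areas 64/9 + 100/9 = 164/9 cm
13–14 s: |½(-10 + -3)(1)| = 6.5 cm
Total distance = 593/9 cm

593/9 cm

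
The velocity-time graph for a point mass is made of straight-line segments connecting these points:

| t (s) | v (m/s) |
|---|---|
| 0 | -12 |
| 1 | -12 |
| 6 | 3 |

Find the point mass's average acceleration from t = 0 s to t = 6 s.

Average acceleration = Δv/Δt = (3 − -12)/(6 − 0) = 2.5 m/s².

2.5 m/s²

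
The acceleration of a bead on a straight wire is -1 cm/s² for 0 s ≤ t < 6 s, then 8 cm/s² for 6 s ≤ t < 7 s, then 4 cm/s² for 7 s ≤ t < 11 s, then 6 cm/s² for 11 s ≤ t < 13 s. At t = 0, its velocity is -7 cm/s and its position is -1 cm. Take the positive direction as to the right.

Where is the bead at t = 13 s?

-24 cm

On each constant-a segment, Δv = aΔt and Δx = v₀Δt + ½aΔt²; chain segment to segment.
0–6 s: v starts -7 cm/s; Δx = -7·6 + ½·-1·6² = -60 cm; v ends -13 cm/s.
6–7 s: v starts -13 cm/s; Δx = -13·1 + ½·8·1² = -9 cm; v ends -5 cm/s.
7–11 s: v starts -5 cm/s; Δx = -5·4 + ½·4·4² = 12 cm; v ends 11 cm/s.
11–13 s: v starts 11 cm/s; Δx = 11·2 + ½·6·2² = 34 cm; v ends 23 cm/s.
x(13) = -1 + Σ Δx = -24 cm.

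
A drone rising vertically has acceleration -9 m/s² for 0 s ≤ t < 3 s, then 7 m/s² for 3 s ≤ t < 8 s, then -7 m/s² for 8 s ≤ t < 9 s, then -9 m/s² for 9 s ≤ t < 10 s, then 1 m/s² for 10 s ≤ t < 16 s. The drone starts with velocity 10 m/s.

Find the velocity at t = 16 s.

8 m/s

Δv equals the area under the a-t graph; then v = v₀ + Δv.
0–3 s: -9 × 3 = -27 m/s
3–8 s: 7 × 5 = 35 m/s
8–9 s: -7 × 1 = -7 m/s
9–10 s: -9 × 1 = -9 m/s
10–16 s: 1 × 6 = 6 m/s
Δv = -2 m/s, so v(16) = 10 + (-2) = 8 m/s.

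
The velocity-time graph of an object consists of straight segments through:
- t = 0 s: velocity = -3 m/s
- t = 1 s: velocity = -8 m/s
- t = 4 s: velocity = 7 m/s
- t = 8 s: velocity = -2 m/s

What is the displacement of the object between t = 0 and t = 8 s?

Displacement is the signed area under the v-t curve.
0–1 s: ½(-3 + -8)(1) = -5.5 m
1–4 s: ½(-8 + 7)(3) = -1.5 m
4–8 s: ½(7 + -2)(4) = 10 m
Net displacement = 3 m

3 m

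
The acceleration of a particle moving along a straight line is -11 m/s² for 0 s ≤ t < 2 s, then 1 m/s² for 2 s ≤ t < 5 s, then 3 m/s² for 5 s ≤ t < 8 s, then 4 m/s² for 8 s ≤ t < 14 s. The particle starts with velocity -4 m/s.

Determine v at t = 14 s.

Δv equals the area under the a-t graph; then v = v₀ + Δv.
0–2 s: -11 × 2 = -22 m/s
2–5 s: 1 × 3 = 3 m/s
5–8 s: 3 × 3 = 9 m/s
8–14 s: 4 × 6 = 24 m/s
Δv = 14 m/s, so v(14) = -4 + (14) = 10 m/s.

10 m/s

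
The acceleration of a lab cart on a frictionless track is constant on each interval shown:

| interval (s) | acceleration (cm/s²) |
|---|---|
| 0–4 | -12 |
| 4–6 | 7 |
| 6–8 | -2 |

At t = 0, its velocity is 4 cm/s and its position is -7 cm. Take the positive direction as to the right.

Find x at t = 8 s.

-225 cm

On each constant-a segment, Δv = aΔt and Δx = v₀Δt + ½aΔt²; chain segment to segment.
0–4 s: v starts 4 cm/s; Δx = 4·4 + ½·-12·4² = -80 cm; v ends -44 cm/s.
4–6 s: v starts -44 cm/s; Δx = -44·2 + ½·7·2² = -74 cm; v ends -30 cm/s.
6–8 s: v starts -30 cm/s; Δx = -30·2 + ½·-2·2² = -64 cm; v ends -34 cm/s.
x(8) = -7 + Σ Δx = -225 cm.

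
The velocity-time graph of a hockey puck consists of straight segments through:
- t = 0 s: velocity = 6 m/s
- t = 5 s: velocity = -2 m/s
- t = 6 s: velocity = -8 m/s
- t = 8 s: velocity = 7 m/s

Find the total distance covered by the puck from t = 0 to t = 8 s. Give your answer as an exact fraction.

751/30 m

Total distance travelled is ∫|v| dt — sum the magnitudes of each area piece.
0–5 s: v = 0 at t = 3.75 s; triangle areas 11.25 + 1.25 = 12.5 m
5–6 s: |½(-2 + -8)(1)| = 5 m
6–8 s: v = 0 at t = 106/15 s; triangle areas 64/15 + 49/15 = 113/15 m
Total distance = 751/30 m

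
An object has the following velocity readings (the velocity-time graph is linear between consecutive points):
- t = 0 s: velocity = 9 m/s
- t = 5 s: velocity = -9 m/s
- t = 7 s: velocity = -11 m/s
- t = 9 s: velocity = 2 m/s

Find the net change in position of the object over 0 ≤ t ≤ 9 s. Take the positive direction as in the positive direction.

Net displacement equals the area under the velocity-time graph (areas below the axis count negative).
0–5 s: ½(9 + -9)(5) = 0 m
5–7 s: ½(-9 + -11)(2) = -20 m
7–9 s: ½(-11 + 2)(2) = -9 m
Net displacement = -29 m

-29 m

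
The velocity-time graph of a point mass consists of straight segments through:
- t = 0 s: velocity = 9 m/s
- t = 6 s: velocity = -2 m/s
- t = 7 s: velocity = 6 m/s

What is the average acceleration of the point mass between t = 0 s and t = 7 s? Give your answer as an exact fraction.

Average acceleration = Δv/Δt = (6 − 9)/(7 − 0) = -3/7 m/s².

-3/7 m/s²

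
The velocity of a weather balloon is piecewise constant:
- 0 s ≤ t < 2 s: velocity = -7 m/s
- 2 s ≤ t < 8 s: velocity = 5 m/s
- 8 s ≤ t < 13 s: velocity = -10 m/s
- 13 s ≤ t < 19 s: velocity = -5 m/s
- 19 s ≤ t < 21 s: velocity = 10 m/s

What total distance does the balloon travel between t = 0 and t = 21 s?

144 m

Total distance travelled is ∫|v| dt — sum the magnitudes of each area piece.
0–2 s: |-7| × 2 = 14 m
2–8 s: |5| × 6 = 30 m
8–13 s: |-10| × 5 = 50 m
13–19 s: |-5| × 6 = 30 m
19–21 s: |10| × 2 = 20 m
Total distance = 144 m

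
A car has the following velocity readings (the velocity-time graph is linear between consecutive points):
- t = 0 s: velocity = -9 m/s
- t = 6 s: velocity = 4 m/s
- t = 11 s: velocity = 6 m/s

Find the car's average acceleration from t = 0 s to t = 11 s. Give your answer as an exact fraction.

Average acceleration = Δv/Δt = (6 − -9)/(11 − 0) = 15/11 m/s².

15/11 m/s²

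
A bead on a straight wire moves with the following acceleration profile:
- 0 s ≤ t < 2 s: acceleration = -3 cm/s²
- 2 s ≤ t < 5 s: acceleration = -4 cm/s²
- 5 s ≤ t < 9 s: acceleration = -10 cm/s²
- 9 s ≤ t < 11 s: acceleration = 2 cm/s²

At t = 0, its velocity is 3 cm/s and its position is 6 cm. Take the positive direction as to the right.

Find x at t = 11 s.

-267 cm

On each constant-a segment, Δv = aΔt and Δx = v₀Δt + ½aΔt²; chain segment to segment.
0–2 s: v starts 3 cm/s; Δx = 3·2 + ½·-3·2² = 0 cm; v ends -3 cm/s.
2–5 s: v starts -3 cm/s; Δx = -3·3 + ½·-4·3² = -27 cm; v ends -15 cm/s.
5–9 s: v starts -15 cm/s; Δx = -15·4 + ½·-10·4² = -140 cm; v ends -55 cm/s.
9–11 s: v starts -55 cm/s; Δx = -55·2 + ½·2·2² = -106 cm; v ends -51 cm/s.
x(11) = 6 + Σ Δx = -267 cm.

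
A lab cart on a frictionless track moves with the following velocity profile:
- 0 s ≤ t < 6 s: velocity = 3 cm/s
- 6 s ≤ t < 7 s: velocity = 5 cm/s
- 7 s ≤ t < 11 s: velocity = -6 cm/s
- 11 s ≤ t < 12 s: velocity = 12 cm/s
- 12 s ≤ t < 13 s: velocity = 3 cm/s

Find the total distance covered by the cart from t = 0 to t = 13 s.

Distance (not displacement) is the total path length: add the absolute areas under v-t.
0–6 s: |3| × 6 = 18 cm
6–7 s: |5| × 1 = 5 cm
7–11 s: |-6| × 4 = 24 cm
11–12 s: |12| × 1 = 12 cm
12–13 s: |3| × 1 = 3 cm
Total distance = 62 cm

62 cm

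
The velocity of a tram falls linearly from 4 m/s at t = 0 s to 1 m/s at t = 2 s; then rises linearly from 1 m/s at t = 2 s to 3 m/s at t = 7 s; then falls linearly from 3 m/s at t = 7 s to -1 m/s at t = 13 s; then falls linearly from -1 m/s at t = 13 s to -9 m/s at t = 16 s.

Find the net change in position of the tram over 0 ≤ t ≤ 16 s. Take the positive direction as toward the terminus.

Displacement is the signed area under the v-t curve.
0–2 s: ½(4 + 1)(2) = 5 m
2–7 s: ½(1 + 3)(5) = 10 m
7–13 s: ½(3 + -1)(6) = 6 m
13–16 s: ½(-1 + -9)(3) = -15 m
Net displacement = 6 m

6 m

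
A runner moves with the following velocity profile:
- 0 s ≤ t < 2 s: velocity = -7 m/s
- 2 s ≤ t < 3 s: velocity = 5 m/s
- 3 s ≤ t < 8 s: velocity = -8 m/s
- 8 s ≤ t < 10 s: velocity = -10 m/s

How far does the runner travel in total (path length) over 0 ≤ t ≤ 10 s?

79 m

Total distance travelled is ∫|v| dt — sum the magnitudes of each area piece.
0–2 s: |-7| × 2 = 14 m
2–3 s: |5| × 1 = 5 m
3–8 s: |-8| × 5 = 40 m
8–10 s: |-10| × 2 = 20 m
Total distance = 79 m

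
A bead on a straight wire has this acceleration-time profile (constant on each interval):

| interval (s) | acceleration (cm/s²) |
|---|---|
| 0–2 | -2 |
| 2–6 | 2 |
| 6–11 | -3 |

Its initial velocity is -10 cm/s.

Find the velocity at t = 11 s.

-21 cm/s

Δv equals the area under the a-t graph; then v = v₀ + Δv.
0–2 s: -2 × 2 = -4 cm/s
2–6 s: 2 × 4 = 8 cm/s
6–11 s: -3 × 5 = -15 cm/s
Δv = -11 cm/s, so v(11) = -10 + (-11) = -21 cm/s.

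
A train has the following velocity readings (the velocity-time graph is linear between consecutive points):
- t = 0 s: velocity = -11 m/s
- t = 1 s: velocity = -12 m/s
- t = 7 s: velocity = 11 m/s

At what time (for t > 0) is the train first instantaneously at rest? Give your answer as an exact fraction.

v changes sign on 1–7 s (from -12 to 11); the graph is linear there, so v = 0 at t = 1 + (12)·(7 − 1)/(11 − -12) = 95/23 s.

t = 95/23 s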